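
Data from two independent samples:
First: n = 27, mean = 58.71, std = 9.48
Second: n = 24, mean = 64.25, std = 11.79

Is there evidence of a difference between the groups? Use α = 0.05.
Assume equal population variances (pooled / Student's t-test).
Student's two-sample t-test (equal variances):
H₀: μ₁ = μ₂
H₁: μ₁ ≠ μ₂
df = n₁ + n₂ - 2 = 49
Pooled variance s_p² = [(n₁-1)s₁² + (n₂-1)s₂²] / (n₁ + n₂ - 2) = [(26)(9.48²) + (23)(11.79²)] / 49 = 112.9332
SE = √(s_p²(1/n₁ + 1/n₂)) = √(112.9332 × (1/27 + 1/24)) = 2.9813
t = (x̄₁ - x̄₂) / SE = (58.71 - 64.25) / 2.9813 = -5.54 / 2.9813 = -1.858
p-value = 0.0691

Since p-value > α = 0.05, we fail to reject H₀.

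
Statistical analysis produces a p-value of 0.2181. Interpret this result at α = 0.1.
Since p = 0.2181 > α = 0.1, fail to reject H₀.
There is insufficient evidence to reject the null hypothesis; the result is not statistically significant at the 0.1 level.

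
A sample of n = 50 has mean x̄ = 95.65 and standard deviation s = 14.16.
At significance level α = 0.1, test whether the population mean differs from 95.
One-sample t-test:
H₀: μ = 95
H₁: μ ≠ 95
df = n - 1 = 49
t = (x̄ - μ₀) / (s/√n) = (95.65 - 95) / (14.16/√50) = 0.325
p-value = 0.7469

Since p-value > α = 0.1, we fail to reject H₀.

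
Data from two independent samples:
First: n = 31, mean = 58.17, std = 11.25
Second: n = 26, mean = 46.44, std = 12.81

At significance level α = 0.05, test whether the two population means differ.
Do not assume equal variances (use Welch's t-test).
Welch's two-sample t-test:
H₀: μ₁ = μ₂
H₁: μ₁ ≠ μ₂
s₁²/n₁ = 11.25²/31 = 4.0827,  s₂²/n₂ = 12.81²/26 = 6.3114
SE = √(s₁²/n₁ + s₂²/n₂) = √(4.0827 + 6.3114) = 3.2240
df (Welch-Satterthwaite) = (s₁²/n₁ + s₂²/n₂)² / [(s₁²/n₁)²/(n₁-1) + (s₂²/n₂)²/(n₂-1)] ≈ 50.27
t = (x̄₁ - x̄₂) / SE = (58.17 - 46.44) / 3.2240 = 11.73 / 3.2240 = 3.638
p-value = 0.0006

Since p-value < α = 0.05, we reject H₀.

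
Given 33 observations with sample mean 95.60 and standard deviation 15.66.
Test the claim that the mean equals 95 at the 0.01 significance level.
One-sample t-test:
H₀: μ = 95
H₁: μ ≠ 95
df = n - 1 = 32
t = (x̄ - μ₀) / (s/√n) = (95.60 - 95) / (15.66/√33) = 0.220
p-value = 0.8272

Since p-value > α = 0.01, we fail to reject H₀.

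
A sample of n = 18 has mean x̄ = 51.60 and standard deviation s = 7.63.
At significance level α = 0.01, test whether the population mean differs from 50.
One-sample t-test:
H₀: μ = 50
H₁: μ ≠ 50
df = n - 1 = 17
t = (x̄ - μ₀) / (s/√n) = (51.60 - 50) / (7.63/√18) = 0.890
p-value = 0.3861

Since p-value > α = 0.01, we fail to reject H₀.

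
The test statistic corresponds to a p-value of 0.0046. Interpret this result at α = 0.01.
Since p = 0.0046 < α = 0.01, reject H₀.
There is sufficient evidence to reject the null hypothesis; the result is statistically significant at the 0.01 level.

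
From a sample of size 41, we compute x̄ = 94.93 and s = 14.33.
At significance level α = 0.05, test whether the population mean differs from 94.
One-sample t-test:
H₀: μ = 94
H₁: μ ≠ 94
df = n - 1 = 40
t = (x̄ - μ₀) / (s/√n) = (94.93 - 94) / (14.33/√41) = 0.416
p-value = 0.6800

Since p-value > α = 0.05, we fail to reject H₀.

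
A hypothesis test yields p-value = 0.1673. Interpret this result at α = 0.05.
Since p = 0.1673 > α = 0.05, fail to reject H₀.
There is insufficient evidence to reject the null hypothesis; the result is not statistically significant at the 0.05 level.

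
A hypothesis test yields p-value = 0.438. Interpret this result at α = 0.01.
Since p = 0.438 > α = 0.01, fail to reject H₀.
There is insufficient evidence to reject the null hypothesis; the result is not statistically significant at the 0.01 level.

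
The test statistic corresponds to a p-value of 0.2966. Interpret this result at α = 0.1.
Since p = 0.2966 > α = 0.1, fail to reject H₀.
There is insufficient evidence to reject the null hypothesis; the result is not statistically significant at the 0.1 level.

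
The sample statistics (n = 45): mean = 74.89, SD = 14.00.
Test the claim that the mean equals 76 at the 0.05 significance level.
One-sample t-test:
H₀: μ = 76
H₁: μ ≠ 76
df = n - 1 = 44
t = (x̄ - μ₀) / (s/√n) = (74.89 - 76) / (14.00/√45) = -0.532
p-value = 0.5975

Since p-value > α = 0.05, we fail to reject H₀.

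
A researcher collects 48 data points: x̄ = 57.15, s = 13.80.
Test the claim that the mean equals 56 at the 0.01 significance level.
One-sample t-test:
H₀: μ = 56
H₁: μ ≠ 56
df = n - 1 = 47
t = (x̄ - μ₀) / (s/√n) = (57.15 - 56) / (13.80/√48) = 0.577
p-value = 0.5665

Since p-value > α = 0.01, we fail to reject H₀.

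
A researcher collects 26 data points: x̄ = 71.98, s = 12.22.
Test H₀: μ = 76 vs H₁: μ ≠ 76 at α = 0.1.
One-sample t-test:
H₀: μ = 76
H₁: μ ≠ 76
df = n - 1 = 25
t = (x̄ - μ₀) / (s/√n) = (71.98 - 76) / (12.22/√26) = -1.677
p-value = 0.1059

Since p-value > α = 0.1, we fail to reject H₀.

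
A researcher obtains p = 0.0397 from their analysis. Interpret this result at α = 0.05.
Since p = 0.0397 < α = 0.05, reject H₀.
There is sufficient evidence to reject the null hypothesis; the result is statistically significant at the 0.05 level.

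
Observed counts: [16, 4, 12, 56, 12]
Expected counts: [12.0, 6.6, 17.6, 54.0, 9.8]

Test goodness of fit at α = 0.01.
Chi-square goodness of fit test:
H₀: observed counts match expected distribution
H₁: observed counts differ from expected distribution
df = k - 1 = 4
χ² = Σ(O - E)²/E
   = (16 - 12.0)²/12.0 + (4 - 6.6)²/6.6 + (12 - 17.6)²/17.6 + (56 - 54.0)²/54.0 + (12 - 9.8)²/9.8
   = 1.333 + 1.024 + 1.782 + 0.074 + 0.494
   = 4.71
p-value = 0.3187

Since p-value > α = 0.01, we fail to reject H₀.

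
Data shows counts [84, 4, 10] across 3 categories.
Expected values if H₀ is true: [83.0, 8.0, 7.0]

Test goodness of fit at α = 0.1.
Chi-square goodness of fit test:
H₀: observed counts match expected distribution
H₁: observed counts differ from expected distribution
df = k - 1 = 2
χ² = Σ(O - E)²/E
   = (84 - 83.0)²/83.0 + (4 - 8.0)²/8.0 + (10 - 7.0)²/7.0
   = 0.012 + 2.000 + 1.286
   = 3.30
p-value = 0.1923

Since p-value > α = 0.1, we fail to reject H₀.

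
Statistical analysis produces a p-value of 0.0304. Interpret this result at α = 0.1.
Since p = 0.0304 < α = 0.1, reject H₀.
There is sufficient evidence to reject the null hypothesis; the result is statistically significant at the 0.1 level.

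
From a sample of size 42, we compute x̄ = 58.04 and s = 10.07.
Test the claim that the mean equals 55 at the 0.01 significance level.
One-sample t-test:
H₀: μ = 55
H₁: μ ≠ 55
df = n - 1 = 41
t = (x̄ - μ₀) / (s/√n) = (58.04 - 55) / (10.07/√42) = 1.956
p-value = 0.0572

Since p-value > α = 0.01, we fail to reject H₀.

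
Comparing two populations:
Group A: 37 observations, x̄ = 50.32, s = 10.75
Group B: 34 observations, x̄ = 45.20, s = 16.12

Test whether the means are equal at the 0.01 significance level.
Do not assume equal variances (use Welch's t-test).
Welch's two-sample t-test:
H₀: μ₁ = μ₂
H₁: μ₁ ≠ μ₂
s₁²/n₁ = 10.75²/37 = 3.1233,  s₂²/n₂ = 16.12²/34 = 7.6428
SE = √(s₁²/n₁ + s₂²/n₂) = √(3.1233 + 7.6428) = 3.2812
df (Welch-Satterthwaite) = (s₁²/n₁ + s₂²/n₂)² / [(s₁²/n₁)²/(n₁-1) + (s₂²/n₂)²/(n₂-1)] ≈ 56.79
t = (x̄₁ - x̄₂) / SE = (50.32 - 45.20) / 3.2812 = 5.12 / 3.2812 = 1.560
p-value = 0.1242

Since p-value > α = 0.01, we fail to reject H₀.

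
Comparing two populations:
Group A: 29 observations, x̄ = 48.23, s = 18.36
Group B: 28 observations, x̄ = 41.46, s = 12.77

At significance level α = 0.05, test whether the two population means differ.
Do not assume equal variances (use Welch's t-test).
Welch's two-sample t-test:
H₀: μ₁ = μ₂
H₁: μ₁ ≠ μ₂
s₁²/n₁ = 18.36²/29 = 11.6238,  s₂²/n₂ = 12.77²/28 = 5.8240
SE = √(s₁²/n₁ + s₂²/n₂) = √(11.6238 + 5.8240) = 4.1771
df (Welch-Satterthwaite) = (s₁²/n₁ + s₂²/n₂)² / [(s₁²/n₁)²/(n₁-1) + (s₂²/n₂)²/(n₂-1)] ≈ 50.06
t = (x̄₁ - x̄₂) / SE = (48.23 - 41.46) / 4.1771 = 6.77 / 4.1771 = 1.621
p-value = 0.1114

Since p-value > α = 0.05, we fail to reject H₀.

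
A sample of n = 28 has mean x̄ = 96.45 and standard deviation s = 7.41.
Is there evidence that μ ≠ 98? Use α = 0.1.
One-sample t-test:
H₀: μ = 98
H₁: μ ≠ 98
df = n - 1 = 27
t = (x̄ - μ₀) / (s/√n) = (96.45 - 98) / (7.41/√28) = -1.107
p-value = 0.2781

Since p-value > α = 0.1, we fail to reject H₀.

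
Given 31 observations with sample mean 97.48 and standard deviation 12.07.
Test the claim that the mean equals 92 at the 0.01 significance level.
One-sample t-test:
H₀: μ = 92
H₁: μ ≠ 92
df = n - 1 = 30
t = (x̄ - μ₀) / (s/√n) = (97.48 - 92) / (12.07/√31) = 2.528
p-value = 0.0170

Since p-value > α = 0.01, we fail to reject H₀.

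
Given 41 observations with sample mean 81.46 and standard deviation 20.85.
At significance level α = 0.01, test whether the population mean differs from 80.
One-sample t-test:
H₀: μ = 80
H₁: μ ≠ 80
df = n - 1 = 40
t = (x̄ - μ₀) / (s/√n) = (81.46 - 80) / (20.85/√41) = 0.448
p-value = 0.6563

Since p-value > α = 0.01, we fail to reject H₀.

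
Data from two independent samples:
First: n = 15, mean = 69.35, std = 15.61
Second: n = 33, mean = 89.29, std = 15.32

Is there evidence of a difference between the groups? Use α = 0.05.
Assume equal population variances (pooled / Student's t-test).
Student's two-sample t-test (equal variances):
H₀: μ₁ = μ₂
H₁: μ₁ ≠ μ₂
df = n₁ + n₂ - 2 = 46
Pooled variance s_p² = [(n₁-1)s₁² + (n₂-1)s₂²] / (n₁ + n₂ - 2) = [(14)(15.61²) + (32)(15.32²)] / 46 = 237.4323
SE = √(s_p²(1/n₁ + 1/n₂)) = √(237.4323 × (1/15 + 1/33)) = 4.7983
t = (x̄₁ - x̄₂) / SE = (69.35 - 89.29) / 4.7983 = -19.94 / 4.7983 = -4.156
p-value = 0.0001

Since p-value < α = 0.05, we reject H₀.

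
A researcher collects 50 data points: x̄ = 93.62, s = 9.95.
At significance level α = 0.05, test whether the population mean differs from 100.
One-sample t-test:
H₀: μ = 100
H₁: μ ≠ 100
df = n - 1 = 49
t = (x̄ - μ₀) / (s/√n) = (93.62 - 100) / (9.95/√50) = -4.534
p-value < 0.0001

Since p-value < α = 0.05, we reject H₀.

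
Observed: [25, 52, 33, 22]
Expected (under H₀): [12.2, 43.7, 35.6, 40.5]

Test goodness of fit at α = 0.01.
Chi-square goodness of fit test:
H₀: observed counts match expected distribution
H₁: observed counts differ from expected distribution
df = k - 1 = 3
χ² = Σ(O - E)²/E
   = (25 - 12.2)²/12.2 + (52 - 43.7)²/43.7 + (33 - 35.6)²/35.6 + (22 - 40.5)²/40.5
   = 13.430 + 1.576 + 0.190 + 8.451
   = 23.65
p-value < 0.0001

Since p-value < α = 0.01, we reject H₀.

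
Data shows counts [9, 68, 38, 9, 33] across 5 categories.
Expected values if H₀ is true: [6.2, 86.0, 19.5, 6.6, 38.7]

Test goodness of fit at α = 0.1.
Chi-square goodness of fit test:
H₀: observed counts match expected distribution
H₁: observed counts differ from expected distribution
df = k - 1 = 4
χ² = Σ(O - E)²/E
   = (9 - 6.2)²/6.2 + (68 - 86.0)²/86.0 + (38 - 19.5)²/19.5 + (9 - 6.6)²/6.6 + (33 - 38.7)²/38.7
   = 1.265 + 3.767 + 17.551 + 0.873 + 0.840
   = 24.30
p-value = 0.0001

Since p-value < α = 0.1, we reject H₀.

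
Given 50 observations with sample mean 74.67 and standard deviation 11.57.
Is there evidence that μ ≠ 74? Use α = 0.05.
One-sample t-test:
H₀: μ = 74
H₁: μ ≠ 74
df = n - 1 = 49
t = (x̄ - μ₀) / (s/√n) = (74.67 - 74) / (11.57/√50) = 0.409
p-value = 0.6840

Since p-value > α = 0.05, we fail to reject H₀.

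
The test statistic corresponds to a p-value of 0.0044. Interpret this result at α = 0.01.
Since p = 0.0044 < α = 0.01, reject H₀.
There is sufficient evidence to reject the null hypothesis; the result is statistically significant at the 0.01 level.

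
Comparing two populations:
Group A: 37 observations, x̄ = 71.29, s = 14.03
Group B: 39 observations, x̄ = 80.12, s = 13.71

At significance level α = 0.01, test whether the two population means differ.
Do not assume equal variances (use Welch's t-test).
Welch's two-sample t-test:
H₀: μ₁ = μ₂
H₁: μ₁ ≠ μ₂
s₁²/n₁ = 14.03²/37 = 5.3200,  s₂²/n₂ = 13.71²/39 = 4.8196
SE = √(s₁²/n₁ + s₂²/n₂) = √(5.3200 + 4.8196) = 3.1843
df (Welch-Satterthwaite) = (s₁²/n₁ + s₂²/n₂)² / [(s₁²/n₁)²/(n₁-1) + (s₂²/n₂)²/(n₂-1)] ≈ 73.57
t = (x̄₁ - x̄₂) / SE = (71.29 - 80.12) / 3.1843 = -8.83 / 3.1843 = -2.773
p-value = 0.0070

Since p-value < α = 0.01, we reject H₀.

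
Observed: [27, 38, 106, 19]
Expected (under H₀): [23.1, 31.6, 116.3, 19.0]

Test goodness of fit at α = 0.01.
Chi-square goodness of fit test:
H₀: observed counts match expected distribution
H₁: observed counts differ from expected distribution
df = k - 1 = 3
χ² = Σ(O - E)²/E
   = (27 - 23.1)²/23.1 + (38 - 31.6)²/31.6 + (106 - 116.3)²/116.3 + (19 - 19.0)²/19.0
   = 0.658 + 1.296 + 0.912 + 0.000
   = 2.87
p-value = 0.4126

Since p-value > α = 0.01, we fail to reject H₀.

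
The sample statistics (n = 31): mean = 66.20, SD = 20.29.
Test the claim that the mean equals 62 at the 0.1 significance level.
One-sample t-test:
H₀: μ = 62
H₁: μ ≠ 62
df = n - 1 = 30
t = (x̄ - μ₀) / (s/√n) = (66.20 - 62) / (20.29/√31) = 1.153
p-value = 0.2582

Since p-value > α = 0.1, we fail to reject H₀.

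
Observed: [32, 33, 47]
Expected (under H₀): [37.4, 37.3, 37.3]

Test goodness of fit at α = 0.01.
Chi-square goodness of fit test:
H₀: observed counts match expected distribution
H₁: observed counts differ from expected distribution
df = k - 1 = 2
χ² = Σ(O - E)²/E
   = (32 - 37.4)²/37.4 + (33 - 37.3)²/37.3 + (47 - 37.3)²/37.3
   = 0.780 + 0.496 + 2.523
   = 3.80
p-value = 0.1497

Since p-value > α = 0.01, we fail to reject H₀.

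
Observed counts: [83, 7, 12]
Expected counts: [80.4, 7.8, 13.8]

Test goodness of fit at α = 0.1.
Chi-square goodness of fit test:
H₀: observed counts match expected distribution
H₁: observed counts differ from expected distribution
df = k - 1 = 2
χ² = Σ(O - E)²/E
   = (83 - 80.4)²/80.4 + (7 - 7.8)²/7.8 + (12 - 13.8)²/13.8
   = 0.084 + 0.082 + 0.235
   = 0.40
p-value = 0.8184

Since p-value > α = 0.1, we fail to reject H₀.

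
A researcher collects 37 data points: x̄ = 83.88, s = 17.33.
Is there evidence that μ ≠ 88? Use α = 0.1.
One-sample t-test:
H₀: μ = 88
H₁: μ ≠ 88
df = n - 1 = 36
t = (x̄ - μ₀) / (s/√n) = (83.88 - 88) / (17.33/√37) = -1.446
p-value = 0.1568

Since p-value > α = 0.1, we fail to reject H₀.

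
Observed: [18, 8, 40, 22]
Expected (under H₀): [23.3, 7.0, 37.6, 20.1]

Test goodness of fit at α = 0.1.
Chi-square goodness of fit test:
H₀: observed counts match expected distribution
H₁: observed counts differ from expected distribution
df = k - 1 = 3
χ² = Σ(O - E)²/E
   = (18 - 23.3)²/23.3 + (8 - 7.0)²/7.0 + (40 - 37.6)²/37.6 + (22 - 20.1)²/20.1
   = 1.206 + 0.143 + 0.153 + 0.180
   = 1.68
p-value = 0.6411

Since p-value > α = 0.1, we fail to reject H₀.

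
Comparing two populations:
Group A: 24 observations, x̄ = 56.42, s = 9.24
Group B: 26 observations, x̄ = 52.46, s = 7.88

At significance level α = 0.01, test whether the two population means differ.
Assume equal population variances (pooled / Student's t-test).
Student's two-sample t-test (equal variances):
H₀: μ₁ = μ₂
H₁: μ₁ ≠ μ₂
df = n₁ + n₂ - 2 = 48
Pooled variance s_p² = [(n₁-1)s₁² + (n₂-1)s₂²] / (n₁ + n₂ - 2) = [(23)(9.24²) + (25)(7.88²)] / 48 = 73.2509
SE = √(s_p²(1/n₁ + 1/n₂)) = √(73.2509 × (1/24 + 1/26)) = 2.4227
t = (x̄₁ - x̄₂) / SE = (56.42 - 52.46) / 2.4227 = 3.96 / 2.4227 = 1.635
p-value = 0.1087

Since p-value > α = 0.01, we fail to reject H₀.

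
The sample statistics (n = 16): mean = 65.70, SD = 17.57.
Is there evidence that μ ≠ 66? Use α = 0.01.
One-sample t-test:
H₀: μ = 66
H₁: μ ≠ 66
df = n - 1 = 15
t = (x̄ - μ₀) / (s/√n) = (65.70 - 66) / (17.57/√16) = -0.068
p-value = 0.9465

Since p-value > α = 0.01, we fail to reject H₀.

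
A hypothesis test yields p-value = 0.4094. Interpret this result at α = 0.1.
Since p = 0.4094 > α = 0.1, fail to reject H₀.
There is insufficient evidence to reject the null hypothesis; the result is not statistically significant at the 0.1 level.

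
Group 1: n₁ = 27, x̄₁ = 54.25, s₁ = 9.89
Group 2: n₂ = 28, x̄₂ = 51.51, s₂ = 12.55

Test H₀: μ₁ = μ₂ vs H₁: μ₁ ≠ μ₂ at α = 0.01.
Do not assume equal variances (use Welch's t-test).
Welch's two-sample t-test:
H₀: μ₁ = μ₂
H₁: μ₁ ≠ μ₂
s₁²/n₁ = 9.89²/27 = 3.6227,  s₂²/n₂ = 12.55²/28 = 5.6251
SE = √(s₁²/n₁ + s₂²/n₂) = √(3.6227 + 5.6251) = 3.0410
df (Welch-Satterthwaite) = (s₁²/n₁ + s₂²/n₂)² / [(s₁²/n₁)²/(n₁-1) + (s₂²/n₂)²/(n₂-1)] ≈ 51.01
t = (x̄₁ - x̄₂) / SE = (54.25 - 51.51) / 3.0410 = 2.74 / 3.0410 = 0.901
p-value = 0.3718

Since p-value > α = 0.01, we fail to reject H₀.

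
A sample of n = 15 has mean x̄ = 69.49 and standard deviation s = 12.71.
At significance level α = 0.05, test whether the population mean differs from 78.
One-sample t-test:
H₀: μ = 78
H₁: μ ≠ 78
df = n - 1 = 14
t = (x̄ - μ₀) / (s/√n) = (69.49 - 78) / (12.71/√15) = -2.593
p-value = 0.0213

Since p-value < α = 0.05, we reject H₀.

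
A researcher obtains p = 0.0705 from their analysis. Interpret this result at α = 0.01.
Since p = 0.0705 > α = 0.01, fail to reject H₀.
There is insufficient evidence to reject the null hypothesis; the result is not statistically significant at the 0.01 level.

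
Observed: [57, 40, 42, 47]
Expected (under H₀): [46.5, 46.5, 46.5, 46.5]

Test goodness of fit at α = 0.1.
Chi-square goodness of fit test:
H₀: observed counts match expected distribution
H₁: observed counts differ from expected distribution
df = k - 1 = 3
χ² = Σ(O - E)²/E
   = (57 - 46.5)²/46.5 + (40 - 46.5)²/46.5 + (42 - 46.5)²/46.5 + (47 - 46.5)²/46.5
   = 2.371 + 0.909 + 0.435 + 0.005
   = 3.72
p-value = 0.2933

Since p-value > α = 0.1, we fail to reject H₀.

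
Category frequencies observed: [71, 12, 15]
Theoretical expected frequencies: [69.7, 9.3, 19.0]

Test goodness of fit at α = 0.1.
Chi-square goodness of fit test:
H₀: observed counts match expected distribution
H₁: observed counts differ from expected distribution
df = k - 1 = 2
χ² = Σ(O - E)²/E
   = (71 - 69.7)²/69.7 + (12 - 9.3)²/9.3 + (15 - 19.0)²/19.0
   = 0.024 + 0.784 + 0.842
   = 1.65
p-value = 0.4382

Since p-value > α = 0.1, we fail to reject H₀.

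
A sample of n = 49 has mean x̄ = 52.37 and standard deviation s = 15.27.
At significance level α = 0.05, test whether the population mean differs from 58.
One-sample t-test:
H₀: μ = 58
H₁: μ ≠ 58
df = n - 1 = 48
t = (x̄ - μ₀) / (s/√n) = (52.37 - 58) / (15.27/√49) = -2.581
p-value = 0.0130

Since p-value < α = 0.05, we reject H₀.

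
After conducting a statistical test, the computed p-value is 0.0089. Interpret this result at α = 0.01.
Since p = 0.0089 < α = 0.01, reject H₀.
There is sufficient evidence to reject the null hypothesis; the result is statistically significant at the 0.01 level.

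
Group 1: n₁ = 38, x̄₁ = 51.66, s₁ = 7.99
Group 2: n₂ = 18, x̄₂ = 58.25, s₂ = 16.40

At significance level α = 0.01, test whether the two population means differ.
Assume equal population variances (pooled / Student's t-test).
Student's two-sample t-test (equal variances):
H₀: μ₁ = μ₂
H₁: μ₁ ≠ μ₂
df = n₁ + n₂ - 2 = 54
Pooled variance s_p² = [(n₁-1)s₁² + (n₂-1)s₂²] / (n₁ + n₂ - 2) = [(37)(7.99²) + (17)(16.40²)] / 54 = 128.4149
SE = √(s_p²(1/n₁ + 1/n₂)) = √(128.4149 × (1/38 + 1/18)) = 3.2425
t = (x̄₁ - x̄₂) / SE = (51.66 - 58.25) / 3.2425 = -6.59 / 3.2425 = -2.032
p-value = 0.0470

Since p-value > α = 0.01, we fail to reject H₀.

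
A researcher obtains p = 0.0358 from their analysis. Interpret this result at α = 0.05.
Since p = 0.0358 < α = 0.05, reject H₀.
There is sufficient evidence to reject the null hypothesis; the result is statistically significant at the 0.05 level.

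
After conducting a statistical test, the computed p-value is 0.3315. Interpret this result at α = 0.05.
Since p = 0.3315 > α = 0.05, fail to reject H₀.
There is insufficient evidence to reject the null hypothesis; the result is not statistically significant at the 0.05 level.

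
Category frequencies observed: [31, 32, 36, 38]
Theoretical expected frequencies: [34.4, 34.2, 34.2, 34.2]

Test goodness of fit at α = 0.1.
Chi-square goodness of fit test:
H₀: observed counts match expected distribution
H₁: observed counts differ from expected distribution
df = k - 1 = 3
χ² = Σ(O - E)²/E
   = (31 - 34.4)²/34.4 + (32 - 34.2)²/34.2 + (36 - 34.2)²/34.2 + (38 - 34.2)²/34.2
   = 0.336 + 0.142 + 0.095 + 0.422
   = 0.99
p-value = 0.8026

Since p-value > α = 0.1, we fail to reject H₀.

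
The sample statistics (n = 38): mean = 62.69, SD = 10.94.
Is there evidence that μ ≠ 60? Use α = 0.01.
One-sample t-test:
H₀: μ = 60
H₁: μ ≠ 60
df = n - 1 = 37
t = (x̄ - μ₀) / (s/√n) = (62.69 - 60) / (10.94/√38) = 1.516
p-value = 0.1381

Since p-value > α = 0.01, we fail to reject H₀.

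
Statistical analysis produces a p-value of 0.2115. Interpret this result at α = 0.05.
Since p = 0.2115 > α = 0.05, fail to reject H₀.
There is insufficient evidence to reject the null hypothesis; the result is not statistically significant at the 0.05 level.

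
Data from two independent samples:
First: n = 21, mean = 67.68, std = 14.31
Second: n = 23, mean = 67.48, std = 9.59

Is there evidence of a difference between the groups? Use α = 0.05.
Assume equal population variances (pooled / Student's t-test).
Student's two-sample t-test (equal variances):
H₀: μ₁ = μ₂
H₁: μ₁ ≠ μ₂
df = n₁ + n₂ - 2 = 42
Pooled variance s_p² = [(n₁-1)s₁² + (n₂-1)s₂²] / (n₁ + n₂ - 2) = [(20)(14.31²) + (22)(9.59²)] / 42 = 145.6862
SE = √(s_p²(1/n₁ + 1/n₂)) = √(145.6862 × (1/21 + 1/23)) = 3.6430
t = (x̄₁ - x̄₂) / SE = (67.68 - 67.48) / 3.6430 = 0.20 / 3.6430 = 0.055
p-value = 0.9565

Since p-value > α = 0.05, we fail to reject H₀.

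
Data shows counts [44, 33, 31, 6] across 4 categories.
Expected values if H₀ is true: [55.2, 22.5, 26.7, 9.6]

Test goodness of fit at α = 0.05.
Chi-square goodness of fit test:
H₀: observed counts match expected distribution
H₁: observed counts differ from expected distribution
df = k - 1 = 3
χ² = Σ(O - E)²/E
   = (44 - 55.2)²/55.2 + (33 - 22.5)²/22.5 + (31 - 26.7)²/26.7 + (6 - 9.6)²/9.6
   = 2.272 + 4.900 + 0.693 + 1.350
   = 9.21
p-value = 0.0266

Since p-value < α = 0.05, we reject H₀.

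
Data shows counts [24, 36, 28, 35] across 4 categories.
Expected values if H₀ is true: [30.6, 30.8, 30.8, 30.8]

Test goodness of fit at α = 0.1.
Chi-square goodness of fit test:
H₀: observed counts match expected distribution
H₁: observed counts differ from expected distribution
df = k - 1 = 3
χ² = Σ(O - E)²/E
   = (24 - 30.6)²/30.6 + (36 - 30.8)²/30.8 + (28 - 30.8)²/30.8 + (35 - 30.8)²/30.8
   = 1.424 + 0.878 + 0.255 + 0.573
   = 3.13
p-value = 0.3722

Since p-value > α = 0.1, we fail to reject H₀.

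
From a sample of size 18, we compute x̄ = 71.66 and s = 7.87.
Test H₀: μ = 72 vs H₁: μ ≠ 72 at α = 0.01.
One-sample t-test:
H₀: μ = 72
H₁: μ ≠ 72
df = n - 1 = 17
t = (x̄ - μ₀) / (s/√n) = (71.66 - 72) / (7.87/√18) = -0.183
p-value = 0.8567

Since p-value > α = 0.01, we fail to reject H₀.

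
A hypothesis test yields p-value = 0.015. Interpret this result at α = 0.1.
Since p = 0.015 < α = 0.1, reject H₀.
There is sufficient evidence to reject the null hypothesis; the result is statistically significant at the 0.1 level.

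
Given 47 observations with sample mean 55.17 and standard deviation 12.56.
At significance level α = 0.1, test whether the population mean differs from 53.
One-sample t-test:
H₀: μ = 53
H₁: μ ≠ 53
df = n - 1 = 46
t = (x̄ - μ₀) / (s/√n) = (55.17 - 53) / (12.56/√47) = 1.184
p-value = 0.2423

Since p-value > α = 0.1, we fail to reject H₀.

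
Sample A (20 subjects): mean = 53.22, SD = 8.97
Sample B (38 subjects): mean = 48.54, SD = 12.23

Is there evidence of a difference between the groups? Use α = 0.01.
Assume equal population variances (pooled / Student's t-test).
Student's two-sample t-test (equal variances):
H₀: μ₁ = μ₂
H₁: μ₁ ≠ μ₂
df = n₁ + n₂ - 2 = 56
Pooled variance s_p² = [(n₁-1)s₁² + (n₂-1)s₂²] / (n₁ + n₂ - 2) = [(19)(8.97²) + (37)(12.23²)] / 56 = 126.1242
SE = √(s_p²(1/n₁ + 1/n₂)) = √(126.1242 × (1/20 + 1/38)) = 3.1025
t = (x̄₁ - x̄₂) / SE = (53.22 - 48.54) / 3.1025 = 4.68 / 3.1025 = 1.508
p-value = 0.1371

Since p-value > α = 0.01, we fail to reject H₀.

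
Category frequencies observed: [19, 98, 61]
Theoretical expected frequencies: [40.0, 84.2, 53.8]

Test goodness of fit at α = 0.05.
Chi-square goodness of fit test:
H₀: observed counts match expected distribution
H₁: observed counts differ from expected distribution
df = k - 1 = 2
χ² = Σ(O - E)²/E
   = (19 - 40.0)²/40.0 + (98 - 84.2)²/84.2 + (61 - 53.8)²/53.8
   = 11.025 + 2.262 + 0.964
   = 14.25
p-value = 0.0008

Since p-value < α = 0.05, we reject H₀.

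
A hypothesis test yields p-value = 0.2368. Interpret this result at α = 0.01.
Since p = 0.2368 > α = 0.01, fail to reject H₀.
There is insufficient evidence to reject the null hypothesis; the result is not statistically significant at the 0.01 level.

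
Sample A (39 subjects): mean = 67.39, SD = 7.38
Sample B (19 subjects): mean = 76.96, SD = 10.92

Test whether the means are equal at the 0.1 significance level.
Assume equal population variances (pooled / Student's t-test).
Student's two-sample t-test (equal variances):
H₀: μ₁ = μ₂
H₁: μ₁ ≠ μ₂
df = n₁ + n₂ - 2 = 56
Pooled variance s_p² = [(n₁-1)s₁² + (n₂-1)s₂²] / (n₁ + n₂ - 2) = [(38)(7.38²) + (18)(10.92²)] / 56 = 75.2872
SE = √(s_p²(1/n₁ + 1/n₂)) = √(75.2872 × (1/39 + 1/19)) = 2.4275
t = (x̄₁ - x̄₂) / SE = (67.39 - 76.96) / 2.4275 = -9.57 / 2.4275 = -3.942
p-value = 0.0002

Since p-value < α = 0.1, we reject H₀.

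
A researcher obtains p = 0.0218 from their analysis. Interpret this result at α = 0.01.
Since p = 0.0218 > α = 0.01, fail to reject H₀.
There is insufficient evidence to reject the null hypothesis; the result is not statistically significant at the 0.01 level.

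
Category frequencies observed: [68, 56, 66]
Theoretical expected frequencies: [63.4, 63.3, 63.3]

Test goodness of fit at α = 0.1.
Chi-square goodness of fit test:
H₀: observed counts match expected distribution
H₁: observed counts differ from expected distribution
df = k - 1 = 2
χ² = Σ(O - E)²/E
   = (68 - 63.4)²/63.4 + (56 - 63.3)²/63.3 + (66 - 63.3)²/63.3
   = 0.334 + 0.842 + 0.115
   = 1.29
p-value = 0.5245

Since p-value > α = 0.1, we fail to reject H₀.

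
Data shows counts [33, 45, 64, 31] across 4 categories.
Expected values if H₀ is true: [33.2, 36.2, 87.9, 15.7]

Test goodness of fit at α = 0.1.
Chi-square goodness of fit test:
H₀: observed counts match expected distribution
H₁: observed counts differ from expected distribution
df = k - 1 = 3
χ² = Σ(O - E)²/E
   = (33 - 33.2)²/33.2 + (45 - 36.2)²/36.2 + (64 - 87.9)²/87.9 + (31 - 15.7)²/15.7
   = 0.001 + 2.139 + 6.498 + 14.910
   = 23.55
p-value < 0.0001

Since p-value < α = 0.1, we reject H₀.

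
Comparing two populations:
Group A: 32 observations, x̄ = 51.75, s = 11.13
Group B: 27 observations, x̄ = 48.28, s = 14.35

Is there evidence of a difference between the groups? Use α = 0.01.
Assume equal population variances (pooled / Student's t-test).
Student's two-sample t-test (equal variances):
H₀: μ₁ = μ₂
H₁: μ₁ ≠ μ₂
df = n₁ + n₂ - 2 = 57
Pooled variance s_p² = [(n₁-1)s₁² + (n₂-1)s₂²] / (n₁ + n₂ - 2) = [(31)(11.13²) + (26)(14.35²)] / 57 = 161.3012
SE = √(s_p²(1/n₁ + 1/n₂)) = √(161.3012 × (1/32 + 1/27)) = 3.3189
t = (x̄₁ - x̄₂) / SE = (51.75 - 48.28) / 3.3189 = 3.47 / 3.3189 = 1.046
p-value = 0.3002

Since p-value > α = 0.01, we fail to reject H₀.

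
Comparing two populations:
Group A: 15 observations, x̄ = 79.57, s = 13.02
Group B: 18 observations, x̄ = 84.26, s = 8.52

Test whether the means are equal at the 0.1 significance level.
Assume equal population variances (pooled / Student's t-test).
Student's two-sample t-test (equal variances):
H₀: μ₁ = μ₂
H₁: μ₁ ≠ μ₂
df = n₁ + n₂ - 2 = 31
Pooled variance s_p² = [(n₁-1)s₁² + (n₂-1)s₂²] / (n₁ + n₂ - 2) = [(14)(13.02²) + (17)(8.52²)] / 31 = 116.3652
SE = √(s_p²(1/n₁ + 1/n₂)) = √(116.3652 × (1/15 + 1/18)) = 3.7713
t = (x̄₁ - x̄₂) / SE = (79.57 - 84.26) / 3.7713 = -4.69 / 3.7713 = -1.244
p-value = 0.2230

Since p-value > α = 0.1, we fail to reject H₀.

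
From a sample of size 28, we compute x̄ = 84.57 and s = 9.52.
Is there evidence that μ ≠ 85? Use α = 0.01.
One-sample t-test:
H₀: μ = 85
H₁: μ ≠ 85
df = n - 1 = 27
t = (x̄ - μ₀) / (s/√n) = (84.57 - 85) / (9.52/√28) = -0.239
p-value = 0.8129

Since p-value > α = 0.01, we fail to reject H₀.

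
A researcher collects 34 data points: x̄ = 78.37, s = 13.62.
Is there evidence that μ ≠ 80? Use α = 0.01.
One-sample t-test:
H₀: μ = 80
H₁: μ ≠ 80
df = n - 1 = 33
t = (x̄ - μ₀) / (s/√n) = (78.37 - 80) / (13.62/√34) = -0.698
p-value = 0.4902

Since p-value > α = 0.01, we fail to reject H₀.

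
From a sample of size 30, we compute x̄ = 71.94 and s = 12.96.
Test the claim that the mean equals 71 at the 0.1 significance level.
One-sample t-test:
H₀: μ = 71
H₁: μ ≠ 71
df = n - 1 = 29
t = (x̄ - μ₀) / (s/√n) = (71.94 - 71) / (12.96/√30) = 0.397
p-value = 0.6941

Since p-value > α = 0.1, we fail to reject H₀.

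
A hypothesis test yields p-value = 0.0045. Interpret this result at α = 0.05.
Since p = 0.0045 < α = 0.05, reject H₀.
There is sufficient evidence to reject the null hypothesis; the result is statistically significant at the 0.05 level.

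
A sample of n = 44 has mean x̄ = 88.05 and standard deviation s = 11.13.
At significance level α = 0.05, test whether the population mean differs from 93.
One-sample t-test:
H₀: μ = 93
H₁: μ ≠ 93
df = n - 1 = 43
t = (x̄ - μ₀) / (s/√n) = (88.05 - 93) / (11.13/√44) = -2.950
p-value = 0.0051

Since p-value < α = 0.05, we reject H₀.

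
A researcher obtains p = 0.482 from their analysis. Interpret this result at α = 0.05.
Since p = 0.482 > α = 0.05, fail to reject H₀.
There is insufficient evidence to reject the null hypothesis; the result is not statistically significant at the 0.05 level.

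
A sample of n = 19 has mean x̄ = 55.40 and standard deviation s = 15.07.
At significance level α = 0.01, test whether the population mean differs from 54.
One-sample t-test:
H₀: μ = 54
H₁: μ ≠ 54
df = n - 1 = 18
t = (x̄ - μ₀) / (s/√n) = (55.40 - 54) / (15.07/√19) = 0.405
p-value = 0.6903

Since p-value > α = 0.01, we fail to reject H₀.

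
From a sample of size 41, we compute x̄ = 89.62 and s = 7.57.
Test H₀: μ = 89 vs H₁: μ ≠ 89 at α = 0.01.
One-sample t-test:
H₀: μ = 89
H₁: μ ≠ 89
df = n - 1 = 40
t = (x̄ - μ₀) / (s/√n) = (89.62 - 89) / (7.57/√41) = 0.524
p-value = 0.6029

Since p-value > α = 0.01, we fail to reject H₀.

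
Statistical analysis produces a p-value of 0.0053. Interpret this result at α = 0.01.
Since p = 0.0053 < α = 0.01, reject H₀.
There is sufficient evidence to reject the null hypothesis; the result is statistically significant at the 0.01 level.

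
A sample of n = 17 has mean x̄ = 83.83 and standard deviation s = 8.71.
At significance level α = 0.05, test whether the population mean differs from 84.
One-sample t-test:
H₀: μ = 84
H₁: μ ≠ 84
df = n - 1 = 16
t = (x̄ - μ₀) / (s/√n) = (83.83 - 84) / (8.71/√17) = -0.080
p-value = 0.9369

Since p-value > α = 0.05, we fail to reject H₀.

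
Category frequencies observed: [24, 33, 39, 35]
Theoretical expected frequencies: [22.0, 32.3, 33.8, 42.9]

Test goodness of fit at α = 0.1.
Chi-square goodness of fit test:
H₀: observed counts match expected distribution
H₁: observed counts differ from expected distribution
df = k - 1 = 3
χ² = Σ(O - E)²/E
   = (24 - 22.0)²/22.0 + (33 - 32.3)²/32.3 + (39 - 33.8)²/33.8 + (35 - 42.9)²/42.9
   = 0.182 + 0.015 + 0.800 + 1.455
   = 2.45
p-value = 0.4841

Since p-value > α = 0.1, we fail to reject H₀.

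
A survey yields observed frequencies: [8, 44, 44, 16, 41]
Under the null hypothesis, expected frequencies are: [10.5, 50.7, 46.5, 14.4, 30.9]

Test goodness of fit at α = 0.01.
Chi-square goodness of fit test:
H₀: observed counts match expected distribution
H₁: observed counts differ from expected distribution
df = k - 1 = 4
χ² = Σ(O - E)²/E
   = (8 - 10.5)²/10.5 + (44 - 50.7)²/50.7 + (44 - 46.5)²/46.5 + (16 - 14.4)²/14.4 + (41 - 30.9)²/30.9
   = 0.595 + 0.885 + 0.134 + 0.178 + 3.301
   = 5.09
p-value = 0.2778

Since p-value > α = 0.01, we fail to reject H₀.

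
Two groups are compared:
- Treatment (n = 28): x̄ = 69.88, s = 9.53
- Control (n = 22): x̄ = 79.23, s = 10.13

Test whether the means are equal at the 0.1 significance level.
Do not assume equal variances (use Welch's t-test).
Welch's two-sample t-test:
H₀: μ₁ = μ₂
H₁: μ₁ ≠ μ₂
s₁²/n₁ = 9.53²/28 = 3.2436,  s₂²/n₂ = 10.13²/22 = 4.6644
SE = √(s₁²/n₁ + s₂²/n₂) = √(3.2436 + 4.6644) = 2.8121
df (Welch-Satterthwaite) = (s₁²/n₁ + s₂²/n₂)² / [(s₁²/n₁)²/(n₁-1) + (s₂²/n₂)²/(n₂-1)] ≈ 43.86
t = (x̄₁ - x̄₂) / SE = (69.88 - 79.23) / 2.8121 = -9.35 / 2.8121 = -3.325
p-value = 0.0018

Since p-value < α = 0.1, we reject H₀.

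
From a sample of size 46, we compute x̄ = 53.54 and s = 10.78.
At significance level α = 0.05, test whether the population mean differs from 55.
One-sample t-test:
H₀: μ = 55
H₁: μ ≠ 55
df = n - 1 = 45
t = (x̄ - μ₀) / (s/√n) = (53.54 - 55) / (10.78/√46) = -0.919
p-value = 0.3632

Since p-value > α = 0.05, we fail to reject H₀.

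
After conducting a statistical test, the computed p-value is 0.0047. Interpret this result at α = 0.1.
Since p = 0.0047 < α = 0.1, reject H₀.
There is sufficient evidence to reject the null hypothesis; the result is statistically significant at the 0.1 level.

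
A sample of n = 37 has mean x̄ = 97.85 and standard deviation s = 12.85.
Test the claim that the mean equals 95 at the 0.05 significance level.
One-sample t-test:
H₀: μ = 95
H₁: μ ≠ 95
df = n - 1 = 36
t = (x̄ - μ₀) / (s/√n) = (97.85 - 95) / (12.85/√37) = 1.349
p-value = 0.1857

Since p-value > α = 0.05, we fail to reject H₀.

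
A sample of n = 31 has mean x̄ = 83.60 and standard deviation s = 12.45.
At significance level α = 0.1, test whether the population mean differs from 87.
One-sample t-test:
H₀: μ = 87
H₁: μ ≠ 87
df = n - 1 = 30
t = (x̄ - μ₀) / (s/√n) = (83.60 - 87) / (12.45/√31) = -1.521
p-value = 0.1389

Since p-value > α = 0.1, we fail to reject H₀.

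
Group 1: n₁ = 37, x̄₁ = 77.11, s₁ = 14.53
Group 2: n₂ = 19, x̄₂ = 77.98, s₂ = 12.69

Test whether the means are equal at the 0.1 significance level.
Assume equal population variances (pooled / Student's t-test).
Student's two-sample t-test (equal variances):
H₀: μ₁ = μ₂
H₁: μ₁ ≠ μ₂
df = n₁ + n₂ - 2 = 54
Pooled variance s_p² = [(n₁-1)s₁² + (n₂-1)s₂²] / (n₁ + n₂ - 2) = [(36)(14.53²) + (18)(12.69²)] / 54 = 194.4260
SE = √(s_p²(1/n₁ + 1/n₂)) = √(194.4260 × (1/37 + 1/19)) = 3.9354
t = (x̄₁ - x̄₂) / SE = (77.11 - 77.98) / 3.9354 = -0.87 / 3.9354 = -0.221
p-value = 0.8259

Since p-value > α = 0.1, we fail to reject H₀.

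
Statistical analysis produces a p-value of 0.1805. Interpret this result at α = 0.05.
Since p = 0.1805 > α = 0.05, fail to reject H₀.
There is insufficient evidence to reject the null hypothesis; the result is not statistically significant at the 0.05 level.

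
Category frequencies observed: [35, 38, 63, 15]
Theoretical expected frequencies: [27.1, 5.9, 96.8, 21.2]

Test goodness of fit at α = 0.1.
Chi-square goodness of fit test:
H₀: observed counts match expected distribution
H₁: observed counts differ from expected distribution
df = k - 1 = 3
χ² = Σ(O - E)²/E
   = (35 - 27.1)²/27.1 + (38 - 5.9)²/5.9 + (63 - 96.8)²/96.8 + (15 - 21.2)²/21.2
   = 2.303 + 174.646 + 11.802 + 1.813
   = 190.56
p-value < 0.0001

Since p-value < α = 0.1, we reject H₀.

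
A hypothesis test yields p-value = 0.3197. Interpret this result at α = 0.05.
Since p = 0.3197 > α = 0.05, fail to reject H₀.
There is insufficient evidence to reject the null hypothesis; the result is not statistically significant at the 0.05 level.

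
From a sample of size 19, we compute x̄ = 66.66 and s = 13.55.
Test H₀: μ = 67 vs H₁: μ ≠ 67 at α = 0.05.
One-sample t-test:
H₀: μ = 67
H₁: μ ≠ 67
df = n - 1 = 18
t = (x̄ - μ₀) / (s/√n) = (66.66 - 67) / (13.55/√19) = -0.109
p-value = 0.9141

Since p-value > α = 0.05, we fail to reject H₀.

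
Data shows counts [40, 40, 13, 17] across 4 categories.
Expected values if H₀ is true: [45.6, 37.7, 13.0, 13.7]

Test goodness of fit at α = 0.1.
Chi-square goodness of fit test:
H₀: observed counts match expected distribution
H₁: observed counts differ from expected distribution
df = k - 1 = 3
χ² = Σ(O - E)²/E
   = (40 - 45.6)²/45.6 + (40 - 37.7)²/37.7 + (13 - 13.0)²/13.0 + (17 - 13.7)²/13.7
   = 0.688 + 0.140 + 0.000 + 0.795
   = 1.62
p-value = 0.6542

Since p-value > α = 0.1, we fail to reject H₀.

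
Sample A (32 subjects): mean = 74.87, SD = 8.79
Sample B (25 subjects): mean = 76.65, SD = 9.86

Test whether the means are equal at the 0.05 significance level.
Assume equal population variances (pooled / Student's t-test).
Student's two-sample t-test (equal variances):
H₀: μ₁ = μ₂
H₁: μ₁ ≠ μ₂
df = n₁ + n₂ - 2 = 55
Pooled variance s_p² = [(n₁-1)s₁² + (n₂-1)s₂²] / (n₁ + n₂ - 2) = [(31)(8.79²) + (24)(9.86²)] / 55 = 85.9720
SE = √(s_p²(1/n₁ + 1/n₂)) = √(85.9720 × (1/32 + 1/25)) = 2.4750
t = (x̄₁ - x̄₂) / SE = (74.87 - 76.65) / 2.4750 = -1.78 / 2.4750 = -0.719
p-value = 0.4751

Since p-value > α = 0.05, we fail to reject H₀.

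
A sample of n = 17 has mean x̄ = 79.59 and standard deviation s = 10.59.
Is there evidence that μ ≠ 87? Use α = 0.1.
One-sample t-test:
H₀: μ = 87
H₁: μ ≠ 87
df = n - 1 = 16
t = (x̄ - μ₀) / (s/√n) = (79.59 - 87) / (10.59/√17) = -2.885
p-value = 0.0108

Since p-value < α = 0.1, we reject H₀.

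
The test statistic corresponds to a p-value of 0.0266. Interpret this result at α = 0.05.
Since p = 0.0266 < α = 0.05, reject H₀.
There is sufficient evidence to reject the null hypothesis; the result is statistically significant at the 0.05 level.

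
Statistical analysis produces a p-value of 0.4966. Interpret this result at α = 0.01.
Since p = 0.4966 > α = 0.01, fail to reject H₀.
There is insufficient evidence to reject the null hypothesis; the result is not statistically significant at the 0.01 level.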